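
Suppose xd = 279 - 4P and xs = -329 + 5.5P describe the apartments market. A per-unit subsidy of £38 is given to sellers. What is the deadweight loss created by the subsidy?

Pre-subsidy: 279 - 4P = -329 + 5.5P gives P* = 64, x* = 23.
With the subsidy, sellers receive Ps = Pb + 38 for each unit, where Pb is the price buyers pay.
Supply in terms of Pb becomes xs = -329 + 5.5(Pb + 38) = -120 + 5.5Pb. Setting this equal to demand: 279 - 4Pb = -120 + 5.5Pb, so Pb = 42.
Sellers receive Ps = 42 + 38 = 80; x' = 279 − 4·42 = 111.
The subsidy expands output by 111 − 23 = 88 past the efficient level; on those units the gap between marginal cost and willingness to pay runs from 0 up to 38.
DWL = ½ × 38 × 88 = 1672.

Deadweight loss = £1672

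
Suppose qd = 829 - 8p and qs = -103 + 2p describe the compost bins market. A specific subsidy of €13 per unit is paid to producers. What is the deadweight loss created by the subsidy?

Pre-subsidy: 829 - 8p = -103 + 2p gives p* = 93.2, q* = 83.4.
With the subsidy, sellers receive ps = pb + 13 for each unit, where pb is the price buyers pay.
Supply in terms of pb becomes qs = -103 + 2(pb + 13) = -77 + 2pb. Setting this equal to demand: 829 - 8pb = -77 + 2pb, so pb = 90.6.
Sellers receive ps = 90.6 + 13 = 103.6; q' = 829 − 8·90.6 = 104.2.
The subsidy expands output by 104.2 − 83.4 = 20.8 past the efficient level; on those units the gap between marginal cost and willingness to pay runs from 0 up to 13.
DWL = ½ × 13 × 20.8 = 135.2.

Deadweight loss = €135.2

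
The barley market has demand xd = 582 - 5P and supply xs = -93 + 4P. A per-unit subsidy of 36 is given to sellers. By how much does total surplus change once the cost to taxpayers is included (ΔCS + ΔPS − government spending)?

Net change in total surplus = -1440

Pre-subsidy: 582 - 5P = -93 + 4P gives P* = 75, x* = 207.
With the subsidy, sellers receive Ps = Pb + 36 for each unit, where Pb is the price buyers pay.
Supply in terms of Pb becomes xs = -93 + 4(Pb + 36) = 51 + 4Pb. Setting this equal to demand: 582 - 5Pb = 51 + 4Pb, so Pb = 59.
Sellers receive Ps = 59 + 36 = 95; x' = 582 − 5·59 = 287.
ΔCS = ½(207 + 287)(75 − 59) = 3952; ΔPS = ½(207 + 287)(95 − 75) = 4940.
Government spending = 36 × 287 = 10332.
Net change = 3952 + 4940 − 10332 = -1440. The loss equals the DWL triangle ½·36·80.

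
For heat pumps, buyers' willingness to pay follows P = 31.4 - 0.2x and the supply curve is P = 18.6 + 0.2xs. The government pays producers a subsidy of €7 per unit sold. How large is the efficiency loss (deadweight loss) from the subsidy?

Deadweight loss = €61.25

Pre-subsidy: 31.4 - 0.2x = 18.6 + 0.2x gives x* = 32 and P* = 25.
With the subsidy, sellers receive Ps = Pb + 7 for each unit, where Pb is the price buyers pay.
On the curves, Pb = 31.4 - 0.2x and Ps = 18.6 + 0.2x; the wedge Ps − Pb = 7 gives 18.6 + 0.2x − (31.4 - 0.2x) = 7, so x' = 49.5.
Then Pb = 31.4 − 0.2·49.5 = 21.5 and Ps = 18.6 + 0.2·49.5 = 28.5.
The subsidy expands output by 49.5 − 32 = 17.5 past the efficient level; on those units the gap between marginal cost and willingness to pay runs from 0 up to 7.
DWL = ½ × 7 × 17.5 = 61.25.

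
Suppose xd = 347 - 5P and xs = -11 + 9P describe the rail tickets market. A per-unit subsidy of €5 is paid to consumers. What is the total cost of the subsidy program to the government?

Pre-subsidy: 347 - 5P = -11 + 9P gives P* = 179/7, x* = 1534/7.
With the rebate, buyers effectively pay Pb = Ps − 5, where Ps is the price sellers receive.
Demand in terms of Ps becomes xd = 347 − 5(Ps − 5) = 372 - 5Ps. Setting this equal to supply: 372 - 5Ps = -11 + 9Ps, so Ps = 383/14.
Buyers pay Pb = 383/14 − 5 = 313/14; x' = -11 + 9·(383/14) = 3293/14.
Government outlay = subsidy × quantity = 5 × 3293/14 = 16465/14.

Government cost = 16465/14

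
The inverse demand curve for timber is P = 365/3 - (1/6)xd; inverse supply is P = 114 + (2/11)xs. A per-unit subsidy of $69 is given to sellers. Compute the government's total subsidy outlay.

Government cost = $15180

Pre-subsidy: 365/3 - (1/6)x = 114 + (2/11)x gives x* = 22 and P* = 118.
With the subsidy, sellers receive Ps = Pb + 69 for each unit, where Pb is the price buyers pay.
On the curves, Pb = 365/3 - (1/6)x and Ps = 114 + (2/11)x; the wedge Ps − Pb = 69 gives 114 + (2/11)x − (365/3 - (1/6)x) = 69, so x' = 220.
Then Pb = 365/3 − (1/6)·220 = 85 and Ps = 114 + (2/11)·220 = 154.
Government outlay = subsidy × quantity = 69 × 220 = 15180.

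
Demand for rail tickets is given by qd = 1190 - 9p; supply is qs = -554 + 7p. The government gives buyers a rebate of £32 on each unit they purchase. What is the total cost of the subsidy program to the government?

Pre-subsidy: 1190 - 9p = -554 + 7p gives p* = 109, q* = 209.
With the rebate, buyers effectively pay pb = ps − 32, where ps is the price sellers receive.
Demand in terms of ps becomes qd = 1190 − 9(ps − 32) = 1478 - 9ps. Setting this equal to supply: 1478 - 9ps = -554 + 7ps, so ps = 127.
Buyers pay pb = 127 − 32 = 95; q' = -554 + 7·127 = 335.
Government outlay = subsidy × quantity = 32 × 335 = 10720.

Government cost = £10720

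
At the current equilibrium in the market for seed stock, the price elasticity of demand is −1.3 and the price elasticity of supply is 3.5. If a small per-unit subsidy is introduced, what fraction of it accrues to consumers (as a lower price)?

For a small subsidy around the equilibrium, the benefit split depends on the relative slopes, which at a point are proportional to the elasticities.
Buyer share = εs/(εs + |εd|) = 3.5/(3.5 + 1.3) = 35/48; seller share = |εd|/(εs + |εd|) = 13/48.

Consumer share = 35/48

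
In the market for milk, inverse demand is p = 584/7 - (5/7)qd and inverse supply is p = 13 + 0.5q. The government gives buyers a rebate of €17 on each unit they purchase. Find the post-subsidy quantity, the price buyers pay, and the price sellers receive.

Pre-subsidy: 584/7 - (5/7)q = 13 + 0.5q gives q* = 58 and p* = 42.
With the rebate, buyers effectively pay pb = ps − 17, where ps is the price sellers receive.
On the curves, pb = 584/7 - (5/7)q and ps = 13 + 0.5q; the wedge ps − pb = 17 gives 13 + 0.5q − (584/7 - (5/7)q) = 17, so q' = 72.
Then pb = 584/7 − (5/7)·72 = 32 and ps = 13 + 0.5·72 = 49.

q' = 72; buyers pay €32; sellers receive €49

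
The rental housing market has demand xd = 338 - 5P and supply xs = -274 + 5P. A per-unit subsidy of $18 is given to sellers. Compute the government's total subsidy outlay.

Pre-subsidy: 338 - 5P = -274 + 5P gives P* = 61.2, x* = 32.
With the subsidy, sellers receive Ps = Pb + 18 for each unit, where Pb is the price buyers pay.
Supply in terms of Pb becomes xs = -274 + 5(Pb + 18) = -184 + 5Pb. Setting this equal to demand: 338 - 5Pb = -184 + 5Pb, so Pb = 52.2.
Sellers receive Ps = 52.2 + 18 = 70.2; x' = 338 − 5·52.2 = 77.
Government outlay = subsidy × quantity = 18 × 77 = 1386.

Government cost = $1386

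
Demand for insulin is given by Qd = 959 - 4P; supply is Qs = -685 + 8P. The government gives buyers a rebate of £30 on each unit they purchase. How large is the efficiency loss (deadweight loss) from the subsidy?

Pre-subsidy: 959 - 4P = -685 + 8P gives P* = 137, Q* = 411.
With the rebate, buyers effectively pay Pb = Ps − 30, where Ps is the price sellers receive.
Demand in terms of Ps becomes Qd = 959 − 4(Ps − 30) = 1079 - 4Ps. Setting this equal to supply: 1079 - 4Ps = -685 + 8Ps, so Ps = 147.
Buyers pay Pb = 147 − 30 = 117; Q' = -685 + 8·147 = 491.
The subsidy expands output by 491 − 411 = 80 past the efficient level; on those units the gap between marginal cost and willingness to pay runs from 0 up to 30.
DWL = ½ × 30 × 80 = 1200.

Deadweight loss = £1200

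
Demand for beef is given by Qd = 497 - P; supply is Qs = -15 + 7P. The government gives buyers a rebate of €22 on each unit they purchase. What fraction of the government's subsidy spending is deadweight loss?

Pre-subsidy: 497 - P = -15 + 7P gives P* = 64, Q* = 433.
With the rebate, buyers effectively pay Pb = Ps − 22, where Ps is the price sellers receive.
Demand in terms of Ps becomes Qd = 497 − 1(Ps − 22) = 519 - Ps. Setting this equal to supply: 519 - Ps = -15 + 7Ps, so Ps = 66.75.
Buyers pay Pb = 66.75 − 22 = 44.75; Q' = -15 + 7·66.75 = 452.25.
ΔCS = ½(433 + 452.25)(64 − 44.75) = 8520.53125; ΔPS = ½(433 + 452.25)(66.75 − 64) = 1217.21875.
Government spending = 22 × 452.25 = 9949.5.
DWL = ½ × 22 × (452.25 − 433) = 211.75; fraction = 211.75 / 9949.5 = 77/3618.

DWL / government spending = 77/3618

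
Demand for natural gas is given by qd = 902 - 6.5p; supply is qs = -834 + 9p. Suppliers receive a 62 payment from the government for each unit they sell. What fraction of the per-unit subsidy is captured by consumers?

Pre-subsidy: 902 - 6.5p = -834 + 9p gives p* = 112, q* = 174.
With the subsidy, sellers receive ps = pb + 62 for each unit, where pb is the price buyers pay.
Supply in terms of pb becomes qs = -834 + 9(pb + 62) = -276 + 9pb. Setting this equal to demand: 902 - 6.5pb = -276 + 9pb, so pb = 76.
Sellers receive ps = 76 + 62 = 138; q' = 902 − 6.5·76 = 408.
Buyers' price falls by p* − pb = 112 − 76 = 36; sellers' price rises by ps − p* = 138 − 112 = 26.
So consumers capture 36/62 = 18/31 of each unit of subsidy.

Consumer share = 18/31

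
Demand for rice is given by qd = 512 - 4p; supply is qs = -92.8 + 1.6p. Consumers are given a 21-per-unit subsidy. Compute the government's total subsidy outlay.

Pre-subsidy: 512 - 4p = -92.8 + 1.6p gives p* = 108, q* = 80.
With the rebate, buyers effectively pay pb = ps − 21, where ps is the price sellers receive.
Demand in terms of ps becomes qd = 512 − 4(ps − 21) = 596 - 4ps. Setting this equal to supply: 596 - 4ps = -92.8 + 1.6ps, so ps = 123.
Buyers pay pb = 123 − 21 = 102; q' = -92.8 + 1.6·123 = 104.
Government outlay = subsidy × quantity = 21 × 104 = 2184.

Government cost = 2184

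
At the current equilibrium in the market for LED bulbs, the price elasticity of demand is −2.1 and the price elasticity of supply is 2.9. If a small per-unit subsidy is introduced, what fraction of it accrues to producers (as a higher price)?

Producer share = 0.42

For a small subsidy around the equilibrium, the benefit split depends on the relative slopes, which at a point are proportional to the elasticities.
Buyer share = εs/(εs + |εd|) = 2.9/(2.9 + 2.1) = 0.58; seller share = |εd|/(εs + |εd|) = 0.42.
So producers capture 0.42 of the subsidy.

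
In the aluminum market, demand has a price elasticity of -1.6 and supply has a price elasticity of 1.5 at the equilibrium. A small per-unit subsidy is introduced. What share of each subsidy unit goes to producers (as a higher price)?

For a small subsidy around the equilibrium, the benefit split depends on the relative slopes, which at a point are proportional to the elasticities.
Buyer share = εs/(εs + |εd|) = 1.5/(1.5 + 1.6) = 15/31; seller share = |εd|/(εs + |εd|) = 16/31.
So producers capture 16/31 of the subsidy.

Producer share = 16/31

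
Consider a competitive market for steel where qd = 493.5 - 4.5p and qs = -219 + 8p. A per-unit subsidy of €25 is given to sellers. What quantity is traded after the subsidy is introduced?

Pre-subsidy: 493.5 - 4.5p = -219 + 8p gives p* = 57, q* = 237.
With the subsidy, sellers receive ps = pb + 25 for each unit, where pb is the price buyers pay.
Supply in terms of pb becomes qs = -219 + 8(pb + 25) = -19 + 8pb. Setting this equal to demand: 493.5 - 4.5pb = -19 + 8pb, so pb = 41.
Sellers receive ps = 41 + 25 = 66; q' = 493.5 − 4.5·41 = 309.

q' = 309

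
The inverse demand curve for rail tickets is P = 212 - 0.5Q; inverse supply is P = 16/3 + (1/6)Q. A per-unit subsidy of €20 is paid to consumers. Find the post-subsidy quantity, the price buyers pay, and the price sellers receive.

Q' = 340; buyers pay €42; sellers receive €62

Pre-subsidy: 212 - 0.5Q = 16/3 + (1/6)Q gives Q* = 310 and P* = 57.
With the rebate, buyers effectively pay Pb = Ps − 20, where Ps is the price sellers receive.
On the curves, Pb = 212 - 0.5Q and Ps = 16/3 + (1/6)Q; the wedge Ps − Pb = 20 gives 16/3 + (1/6)Q − (212 - 0.5Q) = 20, so Q' = 340.
Then Pb = 212 − 0.5·340 = 42 and Ps = 16/3 + (1/6)·340 = 62.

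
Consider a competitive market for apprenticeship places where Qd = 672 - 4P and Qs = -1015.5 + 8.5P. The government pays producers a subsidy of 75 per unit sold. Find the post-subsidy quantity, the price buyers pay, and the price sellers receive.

Pre-subsidy: 672 - 4P = -1015.5 + 8.5P gives P* = 135, Q* = 132.
With the subsidy, sellers receive Ps = Pb + 75 for each unit, where Pb is the price buyers pay.
Supply in terms of Pb becomes Qs = -1015.5 + 8.5(Pb + 75) = -378 + 8.5Pb. Setting this equal to demand: 672 - 4Pb = -378 + 8.5Pb, so Pb = 84.
Sellers receive Ps = 84 + 75 = 159; Q' = 672 − 4·84 = 336.

Q' = 336; buyers pay 84; sellers receive 159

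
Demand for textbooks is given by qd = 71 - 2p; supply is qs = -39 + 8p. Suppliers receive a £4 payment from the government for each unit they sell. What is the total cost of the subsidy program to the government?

Government cost = £221.6

Pre-subsidy: 71 - 2p = -39 + 8p gives p* = 11, q* = 49.
With the subsidy, sellers receive ps = pb + 4 for each unit, where pb is the price buyers pay.
Supply in terms of pb becomes qs = -39 + 8(pb + 4) = -7 + 8pb. Setting this equal to demand: 71 - 2pb = -7 + 8pb, so pb = 7.8.
Sellers receive ps = 7.8 + 4 = 11.8; q' = 71 − 2·7.8 = 55.4.
Government outlay = subsidy × quantity = 4 × 55.4 = 221.6.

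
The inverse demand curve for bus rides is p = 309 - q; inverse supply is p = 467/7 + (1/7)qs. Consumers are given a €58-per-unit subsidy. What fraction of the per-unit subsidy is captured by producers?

Pre-subsidy: 309 - q = 467/7 + (1/7)q gives q* = 212 and p* = 97.
With the rebate, buyers effectively pay pb = ps − 58, where ps is the price sellers receive.
On the curves, pb = 309 - q and ps = 467/7 + (1/7)q; the wedge ps − pb = 58 gives 467/7 + (1/7)q − (309 - q) = 58, so q' = 262.75.
Then pb = 309 − 1·262.75 = 46.25 and ps = 467/7 + (1/7)·262.75 = 104.25.
Buyers' price falls by p* − pb = 97 − 46.25 = 50.75; sellers' price rises by ps − p* = 104.25 − 97 = 7.25.
So producers capture 7.25/58 = 0.125 of each unit of subsidy.

Producer share = 0.125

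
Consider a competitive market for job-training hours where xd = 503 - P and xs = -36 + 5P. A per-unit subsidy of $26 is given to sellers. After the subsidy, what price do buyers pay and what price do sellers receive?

Buyers pay 409/6; sellers receive 565/6

Pre-subsidy: 503 - P = -36 + 5P gives P* = 539/6, x* = 2479/6.
With the subsidy, sellers receive Ps = Pb + 26 for each unit, where Pb is the price buyers pay.
Supply in terms of Pb becomes xs = -36 + 5(Pb + 26) = 94 + 5Pb. Setting this equal to demand: 503 - Pb = 94 + 5Pb, so Pb = 409/6.
Sellers receive Ps = 409/6 + 26 = 565/6; x' = 503 − 1·(409/6) = 2609/6.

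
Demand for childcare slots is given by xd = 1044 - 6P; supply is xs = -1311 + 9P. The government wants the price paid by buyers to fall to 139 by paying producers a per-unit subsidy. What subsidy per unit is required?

At a buyer price of 139, quantity demanded is 1044 − 6·139 = 210.
Sellers supply 210 only when they receive Ps with -1311 + 9·Ps = 210, i.e. Ps = 169.
s = Ps − Pb = 169 − 139 = 30.

Required subsidy s = 30 per unit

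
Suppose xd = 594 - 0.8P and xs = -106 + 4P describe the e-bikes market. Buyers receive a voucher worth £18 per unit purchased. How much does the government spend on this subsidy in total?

Pre-subsidy: 594 - 0.8P = -106 + 4P gives P* = 875/6, x* = 1432/3.
With the rebate, buyers effectively pay Pb = Ps − 18, where Ps is the price sellers receive.
Demand in terms of Ps becomes xd = 594 − 0.8(Ps − 18) = 608.4 - 0.8Ps. Setting this equal to supply: 608.4 - 0.8Ps = -106 + 4Ps, so Ps = 893/6.
Buyers pay Pb = 893/6 − 18 = 785/6; x' = -106 + 4·(893/6) = 1468/3.
Government outlay = subsidy × quantity = 18 × 1468/3 = 8808.

Government cost = £8808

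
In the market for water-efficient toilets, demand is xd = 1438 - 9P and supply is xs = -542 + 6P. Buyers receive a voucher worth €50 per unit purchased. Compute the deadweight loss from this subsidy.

Pre-subsidy: 1438 - 9P = -542 + 6P gives P* = 132, x* = 250.
With the rebate, buyers effectively pay Pb = Ps − 50, where Ps is the price sellers receive.
Demand in terms of Ps becomes xd = 1438 − 9(Ps − 50) = 1888 - 9Ps. Setting this equal to supply: 1888 - 9Ps = -542 + 6Ps, so Ps = 162.
Buyers pay Pb = 162 − 50 = 112; x' = -542 + 6·162 = 430.
The subsidy expands output by 430 − 250 = 180 past the efficient level; on those units the gap between marginal cost and willingness to pay runs from 0 up to 50.
DWL = ½ × 50 × 180 = 4500.

Deadweight loss = €4500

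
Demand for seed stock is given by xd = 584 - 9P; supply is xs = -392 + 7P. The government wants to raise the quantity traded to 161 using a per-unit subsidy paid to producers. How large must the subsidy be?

Required subsidy s = 32 per unit

At x = 161, invert demand for the buyer price: Pb = (584 − 161)/9 = 47; invert supply for the seller price: Ps = (161 − (-392))/7 = 79.
The subsidy must fill the gap: s = Ps − Pb = 79 − 47 = 32.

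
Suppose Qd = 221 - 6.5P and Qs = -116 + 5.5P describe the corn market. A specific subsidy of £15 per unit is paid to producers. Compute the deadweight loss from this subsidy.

Pre-subsidy: 221 - 6.5P = -116 + 5.5P gives P* = 337/12, Q* = 923/24.
With the subsidy, sellers receive Ps = Pb + 15 for each unit, where Pb is the price buyers pay.
Supply in terms of Pb becomes Qs = -116 + 5.5(Pb + 15) = -33.5 + 5.5Pb. Setting this equal to demand: 221 - 6.5Pb = -33.5 + 5.5Pb, so Pb = 509/24.
Sellers receive Ps = 509/24 + 15 = 869/24; Q' = 221 − 6.5·(509/24) = 3991/48.
The subsidy expands output by 3991/48 − 923/24 = 44.6875 past the efficient level; on those units the gap between marginal cost and willingness to pay runs from 0 up to 15.
DWL = ½ × 15 × 44.6875 = 335.15625.

Deadweight loss = £335.15625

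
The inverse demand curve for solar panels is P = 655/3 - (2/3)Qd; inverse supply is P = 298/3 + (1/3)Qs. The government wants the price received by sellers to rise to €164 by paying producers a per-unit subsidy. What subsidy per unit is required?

At a seller price of 164, quantity supplied is -298 + 3·164 = 194.
Buyers absorb 194 only when they pay Pb = 655/3 − (2/3)·194 = 89.
s = Ps − Pb = 164 − 89 = 75.

Required subsidy s = €75 per unit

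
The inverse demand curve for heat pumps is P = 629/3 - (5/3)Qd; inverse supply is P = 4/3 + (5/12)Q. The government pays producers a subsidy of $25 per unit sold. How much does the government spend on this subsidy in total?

Pre-subsidy: 629/3 - (5/3)Q = 4/3 + (5/12)Q gives Q* = 100 and P* = 43.
With the subsidy, sellers receive Ps = Pb + 25 for each unit, where Pb is the price buyers pay.
On the curves, Pb = 629/3 - (5/3)Q and Ps = 4/3 + (5/12)Q; the wedge Ps − Pb = 25 gives 4/3 + (5/12)Q − (629/3 - (5/3)Q) = 25, so Q' = 112.
Then Pb = 629/3 − (5/3)·112 = 23 and Ps = 4/3 + (5/12)·112 = 48.
Government outlay = subsidy × quantity = 25 × 112 = 2800.

Government cost = $2800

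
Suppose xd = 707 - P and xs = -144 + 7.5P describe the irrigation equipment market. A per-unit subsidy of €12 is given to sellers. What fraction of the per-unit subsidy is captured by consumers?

Consumer share = 15/17

Pre-subsidy: 707 - P = -144 + 7.5P gives P* = 1702/17, x* = 10317/17.
With the subsidy, sellers receive Ps = Pb + 12 for each unit, where Pb is the price buyers pay.
Supply in terms of Pb becomes xs = -144 + 7.5(Pb + 12) = -54 + 7.5Pb. Setting this equal to demand: 707 - Pb = -54 + 7.5Pb, so Pb = 1522/17.
Sellers receive Ps = 1522/17 + 12 = 1726/17; x' = 707 − 1·(1522/17) = 10497/17.
Buyers' price falls by P* − Pb = 1702/17 − 1522/17 = 180/17; sellers' price rises by Ps − P* = 1726/17 − 1702/17 = 24/17.
So consumers capture (180/17)/12 = 15/17 of each unit of subsidy.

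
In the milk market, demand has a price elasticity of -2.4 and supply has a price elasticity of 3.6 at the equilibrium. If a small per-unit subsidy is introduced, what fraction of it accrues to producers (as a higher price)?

Producer share = 0.4

For a small subsidy around the equilibrium, the benefit split depends on the relative slopes, which at a point are proportional to the elasticities.
Buyer share = εs/(εs + |εd|) = 3.6/(3.6 + 2.4) = 0.6; seller share = |εd|/(εs + |εd|) = 0.4.
So producers capture 0.4 of the subsidy.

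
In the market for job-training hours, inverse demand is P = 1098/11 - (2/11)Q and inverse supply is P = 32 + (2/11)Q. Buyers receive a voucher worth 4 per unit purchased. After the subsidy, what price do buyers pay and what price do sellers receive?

Buyers pay 703/11; sellers receive 747/11

Pre-subsidy: 1098/11 - (2/11)Q = 32 + (2/11)Q gives Q* = 186.5 and P* = 725/11.
With the rebate, buyers effectively pay Pb = Ps − 4, where Ps is the price sellers receive.
On the curves, Pb = 1098/11 - (2/11)Q and Ps = 32 + (2/11)Q; the wedge Ps − Pb = 4 gives 32 + (2/11)Q − (1098/11 - (2/11)Q) = 4, so Q' = 197.5.
Then Pb = 1098/11 − (2/11)·197.5 = 703/11 and Ps = 32 + (2/11)·197.5 = 747/11.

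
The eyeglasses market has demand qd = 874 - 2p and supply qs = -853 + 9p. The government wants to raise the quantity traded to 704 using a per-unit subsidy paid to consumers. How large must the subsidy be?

At q = 704, invert demand for the buyer price: pb = (874 − 704)/2 = 85; invert supply for the seller price: ps = (704 − (-853))/9 = 173.
The subsidy must fill the gap: s = ps − pb = 173 − 85 = 88.

Required subsidy s = 88 per unit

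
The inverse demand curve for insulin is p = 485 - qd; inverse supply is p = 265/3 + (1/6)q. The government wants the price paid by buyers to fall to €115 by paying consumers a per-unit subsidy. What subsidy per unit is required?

At a buyer price of 115, quantity demanded is 485 − 1·115 = 370.
Sellers supply 370 only when they receive ps = 265/3 + (1/6)·370 = 150.
s = ps − pb = 150 − 115 = 35.

Required subsidy s = €35 per unit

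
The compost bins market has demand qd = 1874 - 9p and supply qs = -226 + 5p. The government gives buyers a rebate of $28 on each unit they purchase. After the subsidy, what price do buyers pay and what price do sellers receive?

Buyers pay $140; sellers receive $168

Pre-subsidy: 1874 - 9p = -226 + 5p gives p* = 150, q* = 524.
With the rebate, buyers effectively pay pb = ps − 28, where ps is the price sellers receive.
Demand in terms of ps becomes qd = 1874 − 9(ps − 28) = 2126 - 9ps. Setting this equal to supply: 2126 - 9ps = -226 + 5ps, so ps = 168.
Buyers pay pb = 168 − 28 = 140; q' = -226 + 5·168 = 614.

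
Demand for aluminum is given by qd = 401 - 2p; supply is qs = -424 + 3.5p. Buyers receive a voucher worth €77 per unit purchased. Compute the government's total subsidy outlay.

Pre-subsidy: 401 - 2p = -424 + 3.5p gives p* = 150, q* = 101.
With the rebate, buyers effectively pay pb = ps − 77, where ps is the price sellers receive.
Demand in terms of ps becomes qd = 401 − 2(ps − 77) = 555 - 2ps. Setting this equal to supply: 555 - 2ps = -424 + 3.5ps, so ps = 178.
Buyers pay pb = 178 − 77 = 101; q' = -424 + 3.5·178 = 199.
Government outlay = subsidy × quantity = 77 × 199 = 15323.

Government cost = €15323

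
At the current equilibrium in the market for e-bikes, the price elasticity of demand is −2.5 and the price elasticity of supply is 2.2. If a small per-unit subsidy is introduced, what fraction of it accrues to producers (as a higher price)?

For a small subsidy around the equilibrium, the benefit split depends on the relative slopes, which at a point are proportional to the elasticities.
Buyer share = εs/(εs + |εd|) = 2.2/(2.2 + 2.5) = 22/47; seller share = |εd|/(εs + |εd|) = 25/47.
So producers capture 25/47 of the subsidy.

Producer share = 25/47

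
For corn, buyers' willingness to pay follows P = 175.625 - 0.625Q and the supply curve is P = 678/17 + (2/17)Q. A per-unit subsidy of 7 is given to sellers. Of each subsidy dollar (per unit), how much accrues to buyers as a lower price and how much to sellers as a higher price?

Buyers gain 595/101 per unit; sellers gain 112/101 per unit

Pre-subsidy: 175.625 - 0.625Q = 678/17 + (2/17)Q gives Q* = 18461/101 and P* = 6200/101.
With the subsidy, sellers receive Ps = Pb + 7 for each unit, where Pb is the price buyers pay.
On the curves, Pb = 175.625 - 0.625Q and Ps = 678/17 + (2/17)Q; the wedge Ps − Pb = 7 gives 678/17 + (2/17)Q − (175.625 - 0.625Q) = 7, so Q' = 19413/101.
Then Pb = 175.625 − 0.625·(19413/101) = 5605/101 and Ps = 678/17 + (2/17)·(19413/101) = 6312/101.
Buyers' price falls by P* − Pb = 6200/101 − 5605/101 = 595/101; sellers' price rises by Ps − P* = 6312/101 − 6200/101 = 112/101.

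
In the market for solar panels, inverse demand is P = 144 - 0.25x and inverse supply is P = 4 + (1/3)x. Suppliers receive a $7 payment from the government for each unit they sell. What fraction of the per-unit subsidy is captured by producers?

Pre-subsidy: 144 - 0.25x = 4 + (1/3)x gives x* = 240 and P* = 84.
With the subsidy, sellers receive Ps = Pb + 7 for each unit, where Pb is the price buyers pay.
On the curves, Pb = 144 - 0.25x and Ps = 4 + (1/3)x; the wedge Ps − Pb = 7 gives 4 + (1/3)x − (144 - 0.25x) = 7, so x' = 252.
Then Pb = 144 − 0.25·252 = 81 and Ps = 4 + (1/3)·252 = 88.
Buyers' price falls by P* − Pb = 84 − 81 = 3; sellers' price rises by Ps − P* = 88 − 84 = 4.
So producers capture 4/7 = 4/7 of each unit of subsidy.

Producer share = 4/7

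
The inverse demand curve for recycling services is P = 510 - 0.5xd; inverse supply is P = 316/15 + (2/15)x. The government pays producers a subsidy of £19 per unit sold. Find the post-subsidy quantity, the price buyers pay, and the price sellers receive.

x' = 802; buyers pay £109; sellers receive £128

Pre-subsidy: 510 - 0.5x = 316/15 + (2/15)x gives x* = 772 and P* = 124.
With the subsidy, sellers receive Ps = Pb + 19 for each unit, where Pb is the price buyers pay.
On the curves, Pb = 510 - 0.5x and Ps = 316/15 + (2/15)x; the wedge Ps − Pb = 19 gives 316/15 + (2/15)x − (510 - 0.5x) = 19, so x' = 802.
Then Pb = 510 − 0.5·802 = 109 and Ps = 316/15 + (2/15)·802 = 128.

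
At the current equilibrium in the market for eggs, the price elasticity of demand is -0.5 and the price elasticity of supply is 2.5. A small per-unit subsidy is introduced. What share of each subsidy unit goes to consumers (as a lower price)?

For a small subsidy around the equilibrium, the benefit split depends on the relative slopes, which at a point are proportional to the elasticities.
Buyer share = εs/(εs + |εd|) = 2.5/(2.5 + 0.5) = 5/6; seller share = |εd|/(εs + |εd|) = 1/6.

Consumer share = 5/6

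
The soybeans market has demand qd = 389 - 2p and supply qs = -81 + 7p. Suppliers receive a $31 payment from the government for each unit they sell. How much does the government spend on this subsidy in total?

Pre-subsidy: 389 - 2p = -81 + 7p gives p* = 470/9, q* = 2561/9.
With the subsidy, sellers receive ps = pb + 31 for each unit, where pb is the price buyers pay.
Supply in terms of pb becomes qs = -81 + 7(pb + 31) = 136 + 7pb. Setting this equal to demand: 389 - 2pb = 136 + 7pb, so pb = 253/9.
Sellers receive ps = 253/9 + 31 = 532/9; q' = 389 − 2·(253/9) = 2995/9.
Government outlay = subsidy × quantity = 31 × 2995/9 = 92845/9.

Government cost = 92845/9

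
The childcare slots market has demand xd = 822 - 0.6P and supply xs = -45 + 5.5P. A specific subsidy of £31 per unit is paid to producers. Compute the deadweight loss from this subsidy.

Deadweight loss = 31713/122

Pre-subsidy: 822 - 0.6P = -45 + 5.5P gives P* = 8670/61, x* = 44940/61.
With the subsidy, sellers receive Ps = Pb + 31 for each unit, where Pb is the price buyers pay.
Supply in terms of Pb becomes xs = -45 + 5.5(Pb + 31) = 125.5 + 5.5Pb. Setting this equal to demand: 822 - 0.6Pb = 125.5 + 5.5Pb, so Pb = 6965/61.
Sellers receive Ps = 6965/61 + 31 = 8856/61; x' = 822 − 0.6·(6965/61) = 45963/61.
The subsidy expands output by 45963/61 − 44940/61 = 1023/61 past the efficient level; on those units the gap between marginal cost and willingness to pay runs from 0 up to 31.
DWL = ½ × 31 × 1023/61 = 31713/122.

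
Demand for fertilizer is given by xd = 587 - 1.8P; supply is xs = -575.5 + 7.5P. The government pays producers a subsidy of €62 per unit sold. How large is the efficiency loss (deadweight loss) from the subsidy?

Pre-subsidy: 587 - 1.8P = -575.5 + 7.5P gives P* = 125, x* = 362.
With the subsidy, sellers receive Ps = Pb + 62 for each unit, where Pb is the price buyers pay.
Supply in terms of Pb becomes xs = -575.5 + 7.5(Pb + 62) = -110.5 + 7.5Pb. Setting this equal to demand: 587 - 1.8Pb = -110.5 + 7.5Pb, so Pb = 75.
Sellers receive Ps = 75 + 62 = 137; x' = 587 − 1.8·75 = 452.
The subsidy expands output by 452 − 362 = 90 past the efficient level; on those units the gap between marginal cost and willingness to pay runs from 0 up to 62.
DWL = ½ × 62 × 90 = 2790.

Deadweight loss = €2790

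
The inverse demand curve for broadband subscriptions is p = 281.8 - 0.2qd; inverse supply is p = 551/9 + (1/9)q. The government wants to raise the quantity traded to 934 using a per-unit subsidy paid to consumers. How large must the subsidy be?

Required subsidy s = 70 per unit

At q = 934, from the demand curve buyers pay pb = 281.8 − 0.2·934 = 95; from the supply curve sellers need ps = 551/9 + (1/9)·934 = 165.
The subsidy must fill the gap: s = ps − pb = 165 − 95 = 70.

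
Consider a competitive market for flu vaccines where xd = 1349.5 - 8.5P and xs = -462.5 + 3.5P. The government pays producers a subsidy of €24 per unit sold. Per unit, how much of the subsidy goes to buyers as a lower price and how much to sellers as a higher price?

Pre-subsidy: 1349.5 - 8.5P = -462.5 + 3.5P gives P* = 151, x* = 66.
With the subsidy, sellers receive Ps = Pb + 24 for each unit, where Pb is the price buyers pay.
Supply in terms of Pb becomes xs = -462.5 + 3.5(Pb + 24) = -378.5 + 3.5Pb. Setting this equal to demand: 1349.5 - 8.5Pb = -378.5 + 3.5Pb, so Pb = 144.
Sellers receive Ps = 144 + 24 = 168; x' = 1349.5 − 8.5·144 = 125.5.
Buyers' price falls by P* − Pb = 151 − 144 = 7; sellers' price rises by Ps − P* = 168 − 151 = 17.

Buyers gain €7 per unit; sellers gain €17 per unit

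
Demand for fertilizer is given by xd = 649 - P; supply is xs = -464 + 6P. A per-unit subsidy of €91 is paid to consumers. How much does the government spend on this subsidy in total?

Pre-subsidy: 649 - P = -464 + 6P gives P* = 159, x* = 490.
With the rebate, buyers effectively pay Pb = Ps − 91, where Ps is the price sellers receive.
Demand in terms of Ps becomes xd = 649 − 1(Ps − 91) = 740 - Ps. Setting this equal to supply: 740 - Ps = -464 + 6Ps, so Ps = 172.
Buyers pay Pb = 172 − 91 = 81; x' = -464 + 6·172 = 568.
Government outlay = subsidy × quantity = 91 × 568 = 51688.

Government cost = €51688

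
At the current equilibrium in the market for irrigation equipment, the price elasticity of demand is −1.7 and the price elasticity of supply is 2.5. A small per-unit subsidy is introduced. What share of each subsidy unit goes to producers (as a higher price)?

For a small subsidy around the equilibrium, the benefit split depends on the relative slopes, which at a point are proportional to the elasticities.
Buyer share = εs/(εs + |εd|) = 2.5/(2.5 + 1.7) = 25/42; seller share = |εd|/(εs + |εd|) = 17/42.
So producers capture 17/42 of the subsidy.

Producer share = 17/42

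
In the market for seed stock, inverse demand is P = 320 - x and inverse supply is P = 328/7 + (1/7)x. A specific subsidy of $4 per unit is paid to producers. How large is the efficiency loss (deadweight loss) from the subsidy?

Deadweight loss = $7

Pre-subsidy: 320 - x = 328/7 + (1/7)x gives x* = 239 and P* = 81.
With the subsidy, sellers receive Ps = Pb + 4 for each unit, where Pb is the price buyers pay.
On the curves, Pb = 320 - x and Ps = 328/7 + (1/7)x; the wedge Ps − Pb = 4 gives 328/7 + (1/7)x − (320 - x) = 4, so x' = 242.5.
Then Pb = 320 − 1·242.5 = 77.5 and Ps = 328/7 + (1/7)·242.5 = 81.5.
The subsidy expands output by 242.5 − 239 = 3.5 past the efficient level; on those units the gap between marginal cost and willingness to pay runs from 0 up to 4.
DWL = ½ × 4 × 3.5 = 7.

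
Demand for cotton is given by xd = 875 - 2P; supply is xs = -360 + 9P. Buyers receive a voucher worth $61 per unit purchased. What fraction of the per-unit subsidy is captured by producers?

Pre-subsidy: 875 - 2P = -360 + 9P gives P* = 1235/11, x* = 7155/11.
With the rebate, buyers effectively pay Pb = Ps − 61, where Ps is the price sellers receive.
Demand in terms of Ps becomes xd = 875 − 2(Ps − 61) = 997 - 2Ps. Setting this equal to supply: 997 - 2Ps = -360 + 9Ps, so Ps = 1357/11.
Buyers pay Pb = 1357/11 − 61 = 686/11; x' = -360 + 9·(1357/11) = 8253/11.
Buyers' price falls by P* − Pb = 1235/11 − 686/11 = 549/11; sellers' price rises by Ps − P* = 1357/11 − 1235/11 = 122/11.
So producers capture (122/11)/61 = 2/11 of each unit of subsidy.

Producer share = 2/11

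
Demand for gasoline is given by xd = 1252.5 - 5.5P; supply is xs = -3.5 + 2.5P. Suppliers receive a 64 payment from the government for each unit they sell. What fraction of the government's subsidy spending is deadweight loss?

DWL / government spending = 55/499

Pre-subsidy: 1252.5 - 5.5P = -3.5 + 2.5P gives P* = 157, x* = 389.
With the subsidy, sellers receive Ps = Pb + 64 for each unit, where Pb is the price buyers pay.
Supply in terms of Pb becomes xs = -3.5 + 2.5(Pb + 64) = 156.5 + 2.5Pb. Setting this equal to demand: 1252.5 - 5.5Pb = 156.5 + 2.5Pb, so Pb = 137.
Sellers receive Ps = 137 + 64 = 201; x' = 1252.5 − 5.5·137 = 499.
ΔCS = ½(389 + 499)(157 − 137) = 8880; ΔPS = ½(389 + 499)(201 − 157) = 19536.
Government spending = 64 × 499 = 31936.
DWL = ½ × 64 × (499 − 389) = 3520; fraction = 3520 / 31936 = 55/499.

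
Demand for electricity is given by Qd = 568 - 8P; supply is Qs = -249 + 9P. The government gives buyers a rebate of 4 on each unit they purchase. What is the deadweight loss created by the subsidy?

Pre-subsidy: 568 - 8P = -249 + 9P gives P* = 817/17, Q* = 3120/17.
With the rebate, buyers effectively pay Pb = Ps − 4, where Ps is the price sellers receive.
Demand in terms of Ps becomes Qd = 568 − 8(Ps − 4) = 600 - 8Ps. Setting this equal to supply: 600 - 8Ps = -249 + 9Ps, so Ps = 849/17.
Buyers pay Pb = 849/17 − 4 = 781/17; Q' = -249 + 9·(849/17) = 3408/17.
The subsidy expands output by 3408/17 − 3120/17 = 288/17 past the efficient level; on those units the gap between marginal cost and willingness to pay runs from 0 up to 4.
DWL = ½ × 4 × 288/17 = 576/17.

Deadweight loss = 576/17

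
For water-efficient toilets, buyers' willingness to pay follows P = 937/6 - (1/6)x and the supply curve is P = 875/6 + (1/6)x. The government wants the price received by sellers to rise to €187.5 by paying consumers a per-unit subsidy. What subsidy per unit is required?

Required subsidy s = €73 per unit

At a seller price of 187.5, quantity supplied is -875 + 6·187.5 = 250.
Buyers absorb 250 only when they pay Pb = 937/6 − (1/6)·250 = 114.5.
s = Ps − Pb = 187.5 − 114.5 = 73.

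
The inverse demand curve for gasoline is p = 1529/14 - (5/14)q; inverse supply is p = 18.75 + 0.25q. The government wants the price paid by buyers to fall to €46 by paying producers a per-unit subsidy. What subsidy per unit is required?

At a buyer price of 46, quantity demanded is 305.8 − 2.8·46 = 177.
Sellers supply 177 only when they receive ps = 18.75 + 0.25·177 = 63.
s = ps − pb = 63 − 46 = 17.

Required subsidy s = €17 per unit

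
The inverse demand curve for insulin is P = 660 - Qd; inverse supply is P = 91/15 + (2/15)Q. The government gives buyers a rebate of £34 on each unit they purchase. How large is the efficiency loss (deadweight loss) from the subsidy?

Deadweight loss = £510

Pre-subsidy: 660 - Q = 91/15 + (2/15)Q gives Q* = 577 and P* = 83.
With the rebate, buyers effectively pay Pb = Ps − 34, where Ps is the price sellers receive.
On the curves, Pb = 660 - Q and Ps = 91/15 + (2/15)Q; the wedge Ps − Pb = 34 gives 91/15 + (2/15)Q − (660 - Q) = 34, so Q' = 607.
Then Pb = 660 − 1·607 = 53 and Ps = 91/15 + (2/15)·607 = 87.
The subsidy expands output by 607 − 577 = 30 past the efficient level; on those units the gap between marginal cost and willingness to pay runs from 0 up to 34.
DWL = ½ × 34 × 30 = 510.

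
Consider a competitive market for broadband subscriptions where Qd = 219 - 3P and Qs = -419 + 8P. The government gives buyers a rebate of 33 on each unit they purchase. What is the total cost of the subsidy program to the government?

Pre-subsidy: 219 - 3P = -419 + 8P gives P* = 58, Q* = 45.
With the rebate, buyers effectively pay Pb = Ps − 33, where Ps is the price sellers receive.
Demand in terms of Ps becomes Qd = 219 − 3(Ps − 33) = 318 - 3Ps. Setting this equal to supply: 318 - 3Ps = -419 + 8Ps, so Ps = 67.
Buyers pay Pb = 67 − 33 = 34; Q' = -419 + 8·67 = 117.
Government outlay = subsidy × quantity = 33 × 117 = 3861.

Government cost = 3861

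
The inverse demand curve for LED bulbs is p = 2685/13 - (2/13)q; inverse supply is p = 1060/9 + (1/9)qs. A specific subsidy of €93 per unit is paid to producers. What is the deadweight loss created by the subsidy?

Pre-subsidy: 2685/13 - (2/13)q = 1060/9 + (1/9)q gives q* = 335 and p* = 155.
With the subsidy, sellers receive ps = pb + 93 for each unit, where pb is the price buyers pay.
On the curves, pb = 2685/13 - (2/13)q and ps = 1060/9 + (1/9)q; the wedge ps − pb = 93 gives 1060/9 + (1/9)q − (2685/13 - (2/13)q) = 93, so q' = 686.
Then pb = 2685/13 − (2/13)·686 = 101 and ps = 1060/9 + (1/9)·686 = 194.
The subsidy expands output by 686 − 335 = 351 past the efficient level; on those units the gap between marginal cost and willingness to pay runs from 0 up to 93.
DWL = ½ × 93 × 351 = 16321.5.

Deadweight loss = €16321.5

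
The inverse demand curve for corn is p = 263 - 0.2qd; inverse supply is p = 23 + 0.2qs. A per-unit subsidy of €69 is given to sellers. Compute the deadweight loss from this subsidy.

Deadweight loss = €5951.25

Pre-subsidy: 263 - 0.2q = 23 + 0.2q gives q* = 600 and p* = 143.
With the subsidy, sellers receive ps = pb + 69 for each unit, where pb is the price buyers pay.
On the curves, pb = 263 - 0.2q and ps = 23 + 0.2q; the wedge ps − pb = 69 gives 23 + 0.2q − (263 - 0.2q) = 69, so q' = 772.5.
Then pb = 263 − 0.2·772.5 = 108.5 and ps = 23 + 0.2·772.5 = 177.5.
The subsidy expands output by 772.5 − 600 = 172.5 past the efficient level; on those units the gap between marginal cost and willingness to pay runs from 0 up to 69.
DWL = ½ × 69 × 172.5 = 5951.25.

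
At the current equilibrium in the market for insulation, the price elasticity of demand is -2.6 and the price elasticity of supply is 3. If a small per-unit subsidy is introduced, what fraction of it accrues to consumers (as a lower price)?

For a small subsidy around the equilibrium, the benefit split depends on the relative slopes, which at a point are proportional to the elasticities.
Buyer share = εs/(εs + |εd|) = 3/(3 + 2.6) = 15/28; seller share = |εd|/(εs + |εd|) = 13/28.

Consumer share = 15/28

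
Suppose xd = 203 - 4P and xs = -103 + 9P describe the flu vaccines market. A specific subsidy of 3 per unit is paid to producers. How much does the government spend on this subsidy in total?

Government cost = 4569/13

Pre-subsidy: 203 - 4P = -103 + 9P gives P* = 306/13, x* = 1415/13.
With the subsidy, sellers receive Ps = Pb + 3 for each unit, where Pb is the price buyers pay.
Supply in terms of Pb becomes xs = -103 + 9(Pb + 3) = -76 + 9Pb. Setting this equal to demand: 203 - 4Pb = -76 + 9Pb, so Pb = 279/13.
Sellers receive Ps = 279/13 + 3 = 318/13; x' = 203 − 4·(279/13) = 1523/13.
Government outlay = subsidy × quantity = 3 × 1523/13 = 4569/13.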